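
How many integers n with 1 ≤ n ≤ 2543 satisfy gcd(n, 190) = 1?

Prime factors of 190: 2, 5, 19. Count integers ≤ 2543 divisible by none of them.
By inclusion–exclusion: 2543 − ⌊2543/2⌋ − ⌊2543/5⌋ − ⌊2543/19⌋ + ⌊2543/10⌋ + ⌊2543/38⌋ + ⌊2543/95⌋ − ⌊2543/190⌋ = 964.

964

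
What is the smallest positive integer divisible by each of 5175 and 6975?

160425

5175 = 3² · 5² · 23; 6975 = 3² · 5² · 31
max exponents: 3² · 5² · 23 · 31 = 160425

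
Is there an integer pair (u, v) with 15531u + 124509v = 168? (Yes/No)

Yes

By Bézout, 15531u + 124509v = 168 has integer solutions iff gcd(15531, 124509) | 168.
Euclid: 124509 = 8·15531 + 261; 15531 = 59·261 + 132; 261 = 1·132 + 129; 132 = 1·129 + 3; 129 = 43·3 + 0. gcd = 3; 168 mod 3 = 0. Yes.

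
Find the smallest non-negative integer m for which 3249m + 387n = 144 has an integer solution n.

gcd(3249, 387) = 9 (Euclid: 3249 = 8·387 + 153; 387 = 2·153 + 81; 153 = 1·81 + 72; 81 = 1·72 + 9; 72 = 8·9 + 0), and 9 | 144.
Extended Euclid: 3249·(-5) + 387·(42) = 9. Scale by 16: m₀ = -80.
General solution m = m₀ + 43t; reducing mod 43 gives m = 6 (and n = -50).

6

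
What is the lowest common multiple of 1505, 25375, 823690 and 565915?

lcm(1505, 25375) = 1505·25375/gcd = 38189375/35 = 1091125
lcm(1091125, 823690) = 1091125·823690/gcd = 898748751250/35 = 25678535750
lcm(25678535750, 565915) = 25678535750·565915/gcd = 14531868558961250/35 = 415196244541750

415196244541750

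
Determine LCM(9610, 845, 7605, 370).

540821970

lcm(9610, 845) = 9610·845/gcd = 8120450/5 = 1624090
lcm(1624090, 7605) = 1624090·7605/gcd = 12351204450/845 = 14616810
lcm(14616810, 370) = 14616810·370/gcd = 5408219700/10 = 540821970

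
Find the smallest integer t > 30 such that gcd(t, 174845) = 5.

35

174845 = 5·34969. Any t with gcd(t, 174845) = 5 is a multiple of 5, say 5s, with s coprime to 34969.
Need s > 30/5, so s ≥ 7. First s ≥ 7 with gcd(s, 34969) = 1 is s = 7. Thus t = 5·7 = 35.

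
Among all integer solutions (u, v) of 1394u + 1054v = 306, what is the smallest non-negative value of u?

4

gcd(1394, 1054) = 34 (Euclid: 1394 = 1·1054 + 340; 1054 = 3·340 + 34; 340 = 10·34 + 0), and 34 | 306.
Extended Euclid: 1394·(-3) + 1054·(4) = 34. Scale by 9: u₀ = -27.
General solution u = u₀ + 31t; reducing mod 31 gives u = 4 (and v = -5).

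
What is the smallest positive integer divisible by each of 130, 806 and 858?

130 = 2 · 5 · 13; 806 = 2 · 13 · 31; 858 = 2 · 3 · 11 · 13
lcm takes max exponent of each prime: 2 · 3 · 5 · 11 · 13 · 31 = 132990

132990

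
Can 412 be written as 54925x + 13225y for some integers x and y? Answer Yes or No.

No

By Bézout, 54925x + 13225y = 412 has integer solutions iff gcd(54925, 13225) | 412.
Euclid: 54925 = 4·13225 + 2025; 13225 = 6·2025 + 1075; 2025 = 1·1075 + 950; 1075 = 1·950 + 125; 950 = 7·125 + 75; 125 = 1·75 + 50; 75 = 1·50 + 25; 50 = 2·25 + 0. gcd = 25; 412 mod 25 = 12. No.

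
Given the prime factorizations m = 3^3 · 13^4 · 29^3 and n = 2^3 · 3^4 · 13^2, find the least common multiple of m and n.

451380100392

max exponent per prime: 2^3 · 3^4 · 13^4 · 29^3 = 451380100392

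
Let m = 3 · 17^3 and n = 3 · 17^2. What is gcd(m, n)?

867

min exponent per shared prime: 3 · 17^2 = 867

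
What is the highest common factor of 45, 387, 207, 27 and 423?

9

45 = 3² · 5; 387 = 3² · 43; 207 = 3² · 23; 27 = 3³; 423 = 3² · 47
gcd takes min exponent of each prime: 3² = 9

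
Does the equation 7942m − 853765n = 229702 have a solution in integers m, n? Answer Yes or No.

No

gcd(7942, 853765): 853765 = 107·7942 + 3971; 7942 = 2·3971 + 0 → 3971
3971 does not divide 229702, so a solution does not exist.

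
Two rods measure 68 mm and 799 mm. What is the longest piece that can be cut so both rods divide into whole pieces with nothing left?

17

Euclid: 799 = 11·68 + 51; 68 = 1·51 + 17; 51 = 3·17 + 0. Last nonzero remainder: 17.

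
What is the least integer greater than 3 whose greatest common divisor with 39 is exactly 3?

6

gcd(x, 39) = 3 forces 3 | x; write x = 3s. Then gcd(3s, 3·13) = 3·gcd(s, 13), so need gcd(s, 13) = 1.
3s > 3 gives s ≥ 2. The least s ≥ 2 coprime to 13 is 2, so x = 3·2 = 6.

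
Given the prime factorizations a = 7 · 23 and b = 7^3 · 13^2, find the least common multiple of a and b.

max exponent per prime: 7^3 · 13^2 · 23 = 1333241

1333241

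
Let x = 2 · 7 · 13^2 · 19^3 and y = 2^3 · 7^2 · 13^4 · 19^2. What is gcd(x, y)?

854126

min exponent per shared prime: 2 · 7 · 13^2 · 19^2 = 854126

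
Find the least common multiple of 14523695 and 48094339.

gcd first: 48094339 = 3·14523695 + 4523254; 14523695 = 3·4523254 + 953933; 4523254 = 4·953933 + 707522; 953933 = 1·707522 + 246411; 707522 = 2·246411 + 214700; 246411 = 1·214700 + 31711; 214700 = 6·31711 + 24434; 31711 = 1·24434 + 7277; 24434 = 3·7277 + 2603; 7277 = 2·2603 + 2071; 2603 = 1·2071 + 532; 2071 = 3·532 + 475; 532 = 1·475 + 57; 475 = 8·57 + 19; 57 = 3·19 + 0 → gcd = 19
lcm = 14523695·48094339/gcd = 698507510862605/19 = 36763553203295

36763553203295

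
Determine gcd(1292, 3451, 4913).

17

1292 = 2² · 17 · 19; 3451 = 7 · 17 · 29; 4913 = 17³
gcd takes min exponent of each prime: 17 = 17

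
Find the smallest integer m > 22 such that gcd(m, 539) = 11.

33

Multiples of 11 above 22: 11·3, 11·4, … . Need the cofactor coprime to 539/11 = 49.
Checking s = 3, 4, … the first with gcd(s, 49) = 1 is s = 3, giving 33.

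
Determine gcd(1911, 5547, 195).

3

gcd(1911, 5547): 5547 = 2·1911 + 1725; 1911 = 1·1725 + 186; 1725 = 9·186 + 51; 186 = 3·51 + 33; 51 = 1·33 + 18; 33 = 1·18 + 15; 18 = 1·15 + 3; 15 = 5·3 + 0 → 3
gcd(3, 195): 195 = 65·3 + 0 → 3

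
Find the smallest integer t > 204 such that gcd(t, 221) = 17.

Multiples of 17 above 204: 17·13, 17·14, … . Need the cofactor coprime to 221/17 = 13.
Checking s = 13, 14, … the first with gcd(s, 13) = 1 is s = 14, giving 238.

238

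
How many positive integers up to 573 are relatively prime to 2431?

2431 = 11·13·17. Inclusion–exclusion on these primes:
573 − ⌊573/11⌋ − ⌊573/13⌋ − ⌊573/17⌋ + ⌊573/143⌋ + ⌊573/187⌋ + ⌊573/221⌋ − ⌊573/2431⌋ = 453

453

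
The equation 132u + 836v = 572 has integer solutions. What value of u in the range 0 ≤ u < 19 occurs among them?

17

Euclid: 836 = 6·132 + 44; 132 = 3·44 + 0 → gcd = 44; 572 = 44·13.
Back-substitution yields 132·(-6) + 836·(1) = 44, so one solution is u = -6·13 = -78, v = 1·13 = 13.
Solutions in u differ by 836/44 = 19; the one in [0, 19) is -78 mod 19 = 17.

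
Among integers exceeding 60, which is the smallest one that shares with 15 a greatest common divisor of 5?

65

gcd(a, 15) = 5 forces 5 | a; write a = 5s. Then gcd(5s, 5·3) = 5·gcd(s, 3), so need gcd(s, 3) = 1.
5s > 60 gives s ≥ 13. The least s ≥ 13 coprime to 3 is 13, so a = 5·13 = 65.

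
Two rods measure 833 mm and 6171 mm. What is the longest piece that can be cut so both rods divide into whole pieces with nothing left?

833 = 7² · 17
6171 = 3 · 11² · 17
Common: 17 = 17

17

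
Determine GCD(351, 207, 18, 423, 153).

gcd(351, 207): 351 = 1·207 + 144; 207 = 1·144 + 63; 144 = 2·63 + 18; 63 = 3·18 + 9; 18 = 2·9 + 0 → 9
gcd(9, 18): 18 = 2·9 + 0 → 9
gcd(9, 423): 423 = 47·9 + 0 → 9
gcd(9, 153): 153 = 17·9 + 0 → 9

9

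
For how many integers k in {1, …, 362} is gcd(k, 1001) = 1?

Prime factors of 1001: 7, 11, 13. Count integers ≤ 362 divisible by none of them.
By inclusion–exclusion: 362 − ⌊362/7⌋ − ⌊362/11⌋ − ⌊362/13⌋ + ⌊362/77⌋ + ⌊362/91⌋ + ⌊362/143⌋ − ⌊362/1001⌋ = 261.

261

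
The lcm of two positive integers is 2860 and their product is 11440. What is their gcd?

From gcd × lcm = uv: gcd = 11440 / 2860 = 4.

4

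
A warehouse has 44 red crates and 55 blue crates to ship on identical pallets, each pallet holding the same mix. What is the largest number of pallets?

11

44 = 2² · 11
55 = 5 · 11
Common: 11 = 11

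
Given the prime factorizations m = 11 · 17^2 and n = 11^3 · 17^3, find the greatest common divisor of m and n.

min exponent per shared prime: 11 · 17^2 = 3179

3179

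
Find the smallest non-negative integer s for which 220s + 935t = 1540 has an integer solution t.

Reduce mod 935: 220s ≡ 1540 (mod 935). With g = gcd(220, 935) = 55 dividing 1540, divide through: 4s ≡ 28 (mod 17).
Since gcd(4, 17) = 1, s ≡ 28·(4)⁻¹ ≡ 7 (mod 17). Smallest non-negative: 7.

7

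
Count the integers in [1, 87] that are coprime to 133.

Prime factors of 133: 7, 19. Count integers ≤ 87 divisible by none of them.
By inclusion–exclusion: 87 − ⌊87/7⌋ − ⌊87/19⌋ + ⌊87/133⌋ = 71.

71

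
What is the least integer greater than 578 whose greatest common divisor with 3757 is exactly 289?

867

gcd(k, 3757) = 289 forces 289 | k; write k = 289s. Then gcd(289s, 289·13) = 289·gcd(s, 13), so need gcd(s, 13) = 1.
289s > 578 gives s ≥ 3. The least s ≥ 3 coprime to 13 is 3, so k = 289·3 = 867.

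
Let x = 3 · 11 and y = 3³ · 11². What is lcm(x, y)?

max exponent per prime: 3³ · 11² = 3267

3267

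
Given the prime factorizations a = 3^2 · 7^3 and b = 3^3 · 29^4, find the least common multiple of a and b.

6550129341

max exponent per prime: 3^3 · 7^3 · 29^4 = 6550129341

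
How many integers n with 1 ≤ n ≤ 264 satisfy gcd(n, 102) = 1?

83

102 = 2·3·17. Inclusion–exclusion on these primes:
264 − ⌊264/2⌋ − ⌊264/3⌋ − ⌊264/17⌋ + ⌊264/6⌋ + ⌊264/34⌋ + ⌊264/51⌋ − ⌊264/102⌋ = 83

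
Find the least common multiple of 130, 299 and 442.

50830

130 = 2 · 5 · 13; 299 = 13 · 23; 442 = 2 · 13 · 17
lcm takes max exponent of each prime: 2 · 5 · 13 · 17 · 23 = 50830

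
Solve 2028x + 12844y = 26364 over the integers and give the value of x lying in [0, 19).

Euclid: 12844 = 6·2028 + 676; 2028 = 3·676 + 0 → gcd = 676; 26364 = 676·39.
Back-substitution yields 2028·(-6) + 12844·(1) = 676, so one solution is x = -6·39 = -234, y = 1·39 = 39.
Solutions in x differ by 12844/676 = 19; the one in [0, 19) is -234 mod 19 = 13.

13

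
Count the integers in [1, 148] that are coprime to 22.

Prime factors of 22: 2, 11. Count integers ≤ 148 divisible by none of them.
By inclusion–exclusion: 148 − ⌊148/2⌋ − ⌊148/11⌋ + ⌊148/22⌋ = 67.

67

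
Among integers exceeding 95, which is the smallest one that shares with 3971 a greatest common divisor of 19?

Multiples of 19 above 95: 19·6, 19·7, … . Need the cofactor coprime to 3971/19 = 209.
Checking s = 6, 7, … the first with gcd(s, 209) = 1 is s = 6, giving 114.

114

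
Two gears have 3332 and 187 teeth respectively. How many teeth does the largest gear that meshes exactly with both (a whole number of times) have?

17

3332 = 2² · 7² · 17
187 = 11 · 17
Common: 17 = 17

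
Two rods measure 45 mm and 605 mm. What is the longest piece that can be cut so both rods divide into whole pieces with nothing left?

Euclid: 605 = 13·45 + 20; 45 = 2·20 + 5; 20 = 4·5 + 0. Last nonzero remainder: 5.

5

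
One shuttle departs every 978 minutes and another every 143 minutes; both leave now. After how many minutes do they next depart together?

gcd first: 978 = 6·143 + 120; 143 = 1·120 + 23; 120 = 5·23 + 5; 23 = 4·5 + 3; 5 = 1·3 + 2; 3 = 1·2 + 1; 2 = 2·1 + 0 → gcd = 1
lcm = 978·143/gcd = 139854/1 = 139854

139854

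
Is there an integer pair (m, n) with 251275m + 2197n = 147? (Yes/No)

Yes

gcd(251275, 2197): 251275 = 114·2197 + 817; 2197 = 2·817 + 563; 817 = 1·563 + 254; 563 = 2·254 + 55; 254 = 4·55 + 34; 55 = 1·34 + 21; 34 = 1·21 + 13; 21 = 1·13 + 8; 13 = 1·8 + 5; 8 = 1·5 + 3; 5 = 1·3 + 2; 3 = 1·2 + 1; 2 = 2·1 + 0 → 1
1 divides 147, so a solution exists.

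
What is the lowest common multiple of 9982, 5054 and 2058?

529714794

lcm(9982, 5054) = 9982·5054/gcd = 50449028/14 = 3603502
lcm(3603502, 2058) = 3603502·2058/gcd = 7416007116/14 = 529714794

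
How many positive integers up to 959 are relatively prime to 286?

402

Prime factors of 286: 2, 11, 13. Count integers ≤ 959 divisible by none of them.
By inclusion–exclusion: 959 − ⌊959/2⌋ − ⌊959/11⌋ − ⌊959/13⌋ + ⌊959/22⌋ + ⌊959/26⌋ + ⌊959/143⌋ − ⌊959/286⌋ = 402.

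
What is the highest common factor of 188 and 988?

Euclid: 988 = 5·188 + 48; 188 = 3·48 + 44; 48 = 1·44 + 4; 44 = 11·4 + 0. Last nonzero remainder: 4.

4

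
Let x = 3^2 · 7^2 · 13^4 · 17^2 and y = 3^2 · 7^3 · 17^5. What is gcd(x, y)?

127449

min exponent per shared prime: 3^2 · 7^2 · 17^2 = 127449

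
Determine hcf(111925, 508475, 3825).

25

gcd(111925, 508475): 508475 = 4·111925 + 60775; 111925 = 1·60775 + 51150; 60775 = 1·51150 + 9625; 51150 = 5·9625 + 3025; 9625 = 3·3025 + 550; 3025 = 5·550 + 275; 550 = 2·275 + 0 → 275
gcd(275, 3825): 3825 = 13·275 + 250; 275 = 1·250 + 25; 250 = 10·25 + 0 → 25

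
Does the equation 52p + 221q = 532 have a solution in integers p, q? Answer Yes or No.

No

By Bézout, 52p + 221q = 532 has integer solutions iff gcd(52, 221) | 532.
Euclid: 221 = 4·52 + 13; 52 = 4·13 + 0. gcd = 13; 532 mod 13 = 12. No.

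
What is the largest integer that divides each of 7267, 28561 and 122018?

169

gcd(7267, 28561): 28561 = 3·7267 + 6760; 7267 = 1·6760 + 507; 6760 = 13·507 + 169; 507 = 3·169 + 0 → 169
gcd(169, 122018): 122018 = 722·169 + 0 → 169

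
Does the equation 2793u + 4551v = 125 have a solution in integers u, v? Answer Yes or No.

No

gcd(2793, 4551): 4551 = 1·2793 + 1758; 2793 = 1·1758 + 1035; 1758 = 1·1035 + 723; 1035 = 1·723 + 312; 723 = 2·312 + 99; 312 = 3·99 + 15; 99 = 6·15 + 9; 15 = 1·9 + 6; 9 = 1·6 + 3; 6 = 2·3 + 0 → 3
3 does not divide 125, so a solution does not exist.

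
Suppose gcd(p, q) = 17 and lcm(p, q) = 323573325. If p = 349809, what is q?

p·q = gcd·lcm = 17·323573325 = 5500746525, so q = 5500746525/349809 = 15725.

15725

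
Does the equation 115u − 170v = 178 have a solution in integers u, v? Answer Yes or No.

gcd(115, 170): 170 = 1·115 + 55; 115 = 2·55 + 5; 55 = 11·5 + 0 → 5
5 does not divide 178, so a solution does not exist.

No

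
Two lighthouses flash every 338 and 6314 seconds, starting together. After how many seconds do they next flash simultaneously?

338 = 2 · 13²; 6314 = 2 · 7 · 11 · 41
max exponents: 2 · 7 · 11 · 13² · 41 = 1067066

1067066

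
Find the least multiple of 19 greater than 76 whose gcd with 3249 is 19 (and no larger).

95

gcd(a, 3249) = 19 forces 19 | a; write a = 19s. Then gcd(19s, 19·171) = 19·gcd(s, 171), so need gcd(s, 171) = 1.
19s > 76 gives s ≥ 5. The least s ≥ 5 coprime to 171 is 5, so a = 19·5 = 95.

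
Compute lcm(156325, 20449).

gcd first: 156325 = 7·20449 + 13182; 20449 = 1·13182 + 7267; 13182 = 1·7267 + 5915; 7267 = 1·5915 + 1352; 5915 = 4·1352 + 507; 1352 = 2·507 + 338; 507 = 1·338 + 169; 338 = 2·169 + 0 → gcd = 169
lcm = 156325·20449/gcd = 3196689925/169 = 18915325

18915325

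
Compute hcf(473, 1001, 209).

11

473 = 11 · 43; 1001 = 7 · 11 · 13; 209 = 11 · 19
gcd takes min exponent of each prime: 11 = 11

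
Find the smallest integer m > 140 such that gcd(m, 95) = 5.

145

Multiples of 5 above 140: 5·29, 5·30, … . Need the cofactor coprime to 95/5 = 19.
Checking s = 29, 30, … the first with gcd(s, 19) = 1 is s = 29, giving 145.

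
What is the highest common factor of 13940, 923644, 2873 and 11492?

17

gcd(13940, 923644): 923644 = 66·13940 + 3604; 13940 = 3·3604 + 3128; 3604 = 1·3128 + 476; 3128 = 6·476 + 272; 476 = 1·272 + 204; 272 = 1·204 + 68; 204 = 3·68 + 0 → 68
gcd(68, 2873): 2873 = 42·68 + 17; 68 = 4·17 + 0 → 17
gcd(17, 11492): 11492 = 676·17 + 0 → 17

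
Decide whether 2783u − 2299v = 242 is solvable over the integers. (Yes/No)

Yes

By Bézout, 2783u − 2299v = 242 has integer solutions iff gcd(2783, 2299) | 242.
Euclid: 2783 = 1·2299 + 484; 2299 = 4·484 + 363; 484 = 1·363 + 121; 363 = 3·121 + 0. gcd = 121; 242 mod 121 = 0. Yes.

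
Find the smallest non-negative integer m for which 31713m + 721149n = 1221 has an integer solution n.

Euclid: 721149 = 22·31713 + 23463; 31713 = 1·23463 + 8250; 23463 = 2·8250 + 6963; 8250 = 1·6963 + 1287; 6963 = 5·1287 + 528; 1287 = 2·528 + 231; 528 = 2·231 + 66; 231 = 3·66 + 33; 66 = 2·33 + 0 → gcd = 33; 1221 = 33·37.
Back-substitution yields 31713·(9528) + 721149·(-419) = 33, so one solution is m = 9528·37 = 352536, n = -419·37 = -15503.
Solutions in m differ by 721149/33 = 21853; the one in [0, 21853) is 352536 mod 21853 = 2888.

2888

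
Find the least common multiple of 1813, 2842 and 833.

1813 = 7² · 37; 2842 = 2 · 7² · 29; 833 = 7² · 17
lcm takes max exponent of each prime: 2 · 7² · 17 · 29 · 37 = 1787618

1787618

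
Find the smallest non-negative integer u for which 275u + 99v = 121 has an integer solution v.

Euclid: 275 = 2·99 + 77; 99 = 1·77 + 22; 77 = 3·22 + 11; 22 = 2·11 + 0 → gcd = 11; 121 = 11·11.
Back-substitution yields 275·(4) + 99·(-11) = 11, so one solution is u = 4·11 = 44, v = -11·11 = -121.
Solutions in u differ by 99/11 = 9; the one in [0, 9) is 44 mod 9 = 8.

8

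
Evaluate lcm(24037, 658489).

24037 = 13 · 43²; 658489 = 13 · 37³
max exponents: 13 · 37³ · 43² = 1217546161

1217546161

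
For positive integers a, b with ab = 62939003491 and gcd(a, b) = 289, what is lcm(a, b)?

217782019

For any two positive integers, gcd × lcm equals their product. Hence lcm = 62939003491 / 289 = 217782019.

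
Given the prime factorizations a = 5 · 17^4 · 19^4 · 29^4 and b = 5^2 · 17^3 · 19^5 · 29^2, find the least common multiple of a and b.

max exponent per prime: 5^2 · 17^4 · 19^5 · 29^4 = 3656753540442492475

3656753540442492475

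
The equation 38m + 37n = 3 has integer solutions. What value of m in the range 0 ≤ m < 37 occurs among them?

Euclid: 38 = 1·37 + 1; 37 = 37·1 + 0 → gcd = 1; 3 = 1·3.
Back-substitution yields 38·(1) + 37·(-1) = 1, so one solution is m = 1·3 = 3, n = -1·3 = -3.
Solutions in m differ by 37/1 = 37; the one in [0, 37) is 3 mod 37 = 3.

3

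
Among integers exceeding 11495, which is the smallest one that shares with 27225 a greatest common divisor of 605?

13310

27225 = 605·45. Any k with gcd(k, 27225) = 605 is a multiple of 605, say 605s, with s coprime to 45.
Need s > 11495/605, so s ≥ 20. First s ≥ 20 with gcd(s, 45) = 1 is s = 22. Thus k = 605·22 = 13310.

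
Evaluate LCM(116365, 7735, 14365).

137659795

116365 = 5 · 17 · 37²; 7735 = 5 · 7 · 13 · 17; 14365 = 5 · 13² · 17
lcm takes max exponent of each prime: 5 · 7 · 13² · 17 · 37² = 137659795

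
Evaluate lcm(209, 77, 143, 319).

lcm(209, 77) = 209·77/gcd = 16093/11 = 1463
lcm(1463, 143) = 1463·143/gcd = 209209/11 = 19019
lcm(19019, 319) = 19019·319/gcd = 6067061/11 = 551551

551551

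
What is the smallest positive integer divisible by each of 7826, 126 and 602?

70434

7826 = 2 · 7 · 13 · 43; 126 = 2 · 3² · 7; 602 = 2 · 7 · 43
lcm takes max exponent of each prime: 2 · 3² · 7 · 13 · 43 = 70434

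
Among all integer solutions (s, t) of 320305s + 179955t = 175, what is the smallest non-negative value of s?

Reduce mod 179955: 320305s ≡ 175 (mod 179955). With g = gcd(320305, 179955) = 5 dividing 175, divide through: 64061s ≡ 35 (mod 35991).
Since gcd(64061, 35991) = 1, s ≡ 35·(64061)⁻¹ ≡ 32356 (mod 35991). Smallest non-negative: 32356.

32356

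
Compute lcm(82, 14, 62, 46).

409262

82 = 2 · 41; 14 = 2 · 7; 62 = 2 · 31; 46 = 2 · 23
lcm takes max exponent of each prime: 2 · 7 · 23 · 31 · 41 = 409262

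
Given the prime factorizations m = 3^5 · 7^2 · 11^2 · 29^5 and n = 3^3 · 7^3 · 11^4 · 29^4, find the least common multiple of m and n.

25030015800892641

max exponent per prime: 3^5 · 7^3 · 11^4 · 29^5 = 25030015800892641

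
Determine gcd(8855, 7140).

Euclid: 8855 = 1·7140 + 1715; 7140 = 4·1715 + 280; 1715 = 6·280 + 35; 280 = 8·35 + 0. Last nonzero remainder: 35.

35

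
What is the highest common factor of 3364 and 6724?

Euclid: 6724 = 1·3364 + 3360; 3364 = 1·3360 + 4; 3360 = 840·4 + 0. Last nonzero remainder: 4.

4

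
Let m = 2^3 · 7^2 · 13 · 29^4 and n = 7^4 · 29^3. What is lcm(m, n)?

176610894824

max exponent per prime: 2^3 · 7^4 · 13 · 29^4 = 176610894824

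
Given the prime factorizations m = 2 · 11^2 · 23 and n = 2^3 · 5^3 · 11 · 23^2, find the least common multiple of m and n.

64009000

max exponent per prime: 2^3 · 5^3 · 11^2 · 23^2 = 64009000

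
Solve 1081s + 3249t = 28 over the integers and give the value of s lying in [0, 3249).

2152

Euclid: 3249 = 3·1081 + 6; 1081 = 180·6 + 1; 6 = 6·1 + 0 → gcd = 1; 28 = 1·28.
Back-substitution yields 1081·(541) + 3249·(-180) = 1, so one solution is s = 541·28 = 15148, t = -180·28 = -5040.
Solutions in s differ by 3249/1 = 3249; the one in [0, 3249) is 15148 mod 3249 = 2152.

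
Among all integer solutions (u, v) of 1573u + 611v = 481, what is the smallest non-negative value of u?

24

Reduce mod 611: 1573u ≡ 481 (mod 611). With g = gcd(1573, 611) = 13 dividing 481, divide through: 121u ≡ 37 (mod 47).
Since gcd(121, 47) = 1, u ≡ 37·(121)⁻¹ ≡ 24 (mod 47). Smallest non-negative: 24.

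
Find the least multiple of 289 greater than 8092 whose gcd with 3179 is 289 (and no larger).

gcd(k, 3179) = 289 forces 289 | k; write k = 289s. Then gcd(289s, 289·11) = 289·gcd(s, 11), so need gcd(s, 11) = 1.
289s > 8092 gives s ≥ 29. The least s ≥ 29 coprime to 11 is 29, so k = 289·29 = 8381.

8381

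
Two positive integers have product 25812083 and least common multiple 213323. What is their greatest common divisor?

121

From gcd × lcm = uv: gcd = 25812083 / 213323 = 121.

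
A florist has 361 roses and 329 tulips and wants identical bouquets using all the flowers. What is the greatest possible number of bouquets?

361 = 19²
329 = 7 · 47
Common: 1 = 1

1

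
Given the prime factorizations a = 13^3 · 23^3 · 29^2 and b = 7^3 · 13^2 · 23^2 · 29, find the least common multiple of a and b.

7710875318237

max exponent per prime: 7^3 · 13^3 · 23^3 · 29^2 = 7710875318237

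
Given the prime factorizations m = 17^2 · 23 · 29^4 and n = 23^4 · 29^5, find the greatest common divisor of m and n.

min exponent per shared prime: 23 · 29^4 = 16267463

16267463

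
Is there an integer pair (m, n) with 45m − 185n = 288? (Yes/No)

No

By Bézout, 45m − 185n = 288 has integer solutions iff gcd(45, 185) | 288.
Euclid: 185 = 4·45 + 5; 45 = 9·5 + 0. gcd = 5; 288 mod 5 = 3. No.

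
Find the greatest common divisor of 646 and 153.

17

Euclid: 646 = 4·153 + 34; 153 = 4·34 + 17; 34 = 2·17 + 0. Last nonzero remainder: 17.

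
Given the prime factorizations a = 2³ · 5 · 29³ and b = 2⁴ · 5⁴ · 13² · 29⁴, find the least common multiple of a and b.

1195304890000

max exponent per prime: 2⁴ · 5⁴ · 13² · 29⁴ = 1195304890000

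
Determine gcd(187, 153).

17

Euclid: 187 = 1·153 + 34; 153 = 4·34 + 17; 34 = 2·17 + 0. Last nonzero remainder: 17.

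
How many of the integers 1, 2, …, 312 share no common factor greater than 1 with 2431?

2431 = 11·13·17. Inclusion–exclusion on these primes:
312 − ⌊312/11⌋ − ⌊312/13⌋ − ⌊312/17⌋ + ⌊312/143⌋ + ⌊312/187⌋ + ⌊312/221⌋ − ⌊312/2431⌋ = 246

246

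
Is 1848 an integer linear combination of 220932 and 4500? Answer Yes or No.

No

gcd(220932, 4500): 220932 = 49·4500 + 432; 4500 = 10·432 + 180; 432 = 2·180 + 72; 180 = 2·72 + 36; 72 = 2·36 + 0 → 36
36 does not divide 1848, so a solution does not exist.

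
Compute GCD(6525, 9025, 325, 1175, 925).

25

6525 = 3² · 5² · 29; 9025 = 5² · 19²; 325 = 5² · 13; 1175 = 5² · 47; 925 = 5² · 37
gcd takes min exponent of each prime: 5² = 25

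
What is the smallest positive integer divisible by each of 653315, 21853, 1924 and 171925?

812684661100

653315 = 5 · 13 · 19 · 23²; 21853 = 13 · 41²; 1924 = 2² · 13 · 37; 171925 = 5² · 13 · 23²
lcm takes max exponent of each prime: 2² · 5² · 13 · 19 · 23² · 37 · 41² = 812684661100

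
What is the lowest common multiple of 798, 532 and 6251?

75012

798 = 2 · 3 · 7 · 19; 532 = 2² · 7 · 19; 6251 = 7 · 19 · 47
lcm takes max exponent of each prime: 2² · 3 · 7 · 19 · 47 = 75012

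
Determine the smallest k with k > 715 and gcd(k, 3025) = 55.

3025 = 55·55. Any k with gcd(k, 3025) = 55 is a multiple of 55, say 55s, with s coprime to 55.
Need s > 715/55, so s ≥ 14. First s ≥ 14 with gcd(s, 55) = 1 is s = 14. Thus k = 55·14 = 770.

770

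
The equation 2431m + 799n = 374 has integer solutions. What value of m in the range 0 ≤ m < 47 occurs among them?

gcd(2431, 799) = 17 (Euclid: 2431 = 3·799 + 34; 799 = 23·34 + 17; 34 = 2·17 + 0), and 17 | 374.
Extended Euclid: 2431·(-23) + 799·(70) = 17. Scale by 22: m₀ = -506.
General solution m = m₀ + 47t; reducing mod 47 gives m = 11 (and n = -33).

11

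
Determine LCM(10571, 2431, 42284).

10571 = 11 · 31²; 2431 = 11 · 13 · 17; 42284 = 2² · 11 · 31²
lcm takes max exponent of each prime: 2² · 11 · 13 · 17 · 31² = 9344764

9344764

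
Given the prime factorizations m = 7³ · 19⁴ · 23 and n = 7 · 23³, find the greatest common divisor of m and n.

161

min exponent per shared prime: 7 · 23 = 161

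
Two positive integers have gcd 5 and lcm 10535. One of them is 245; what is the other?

215

Using uv = gcd(u,v)·lcm(u,v) = 5·10535 = 52675, we get v = 52675/245 = 215.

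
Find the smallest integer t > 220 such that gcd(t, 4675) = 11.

Multiples of 11 above 220: 11·21, 11·22, … . Need the cofactor coprime to 4675/11 = 425.
Checking s = 21, 22, … the first with gcd(s, 425) = 1 is s = 21, giving 231.

231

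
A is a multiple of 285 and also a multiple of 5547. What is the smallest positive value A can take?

285 = 3 · 5 · 19; 5547 = 3 · 43²
max exponents: 3 · 5 · 19 · 43² = 526965

526965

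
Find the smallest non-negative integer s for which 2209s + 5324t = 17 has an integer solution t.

1757

Reduce mod 5324: 2209s ≡ 17 (mod 5324). With g = gcd(2209, 5324) = 1 dividing 17, divide through: 2209s ≡ 17 (mod 5324).
Since gcd(2209, 5324) = 1, s ≡ 17·(2209)⁻¹ ≡ 1757 (mod 5324). Smallest non-negative: 1757.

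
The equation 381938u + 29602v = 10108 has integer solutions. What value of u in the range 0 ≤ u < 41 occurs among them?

17

Euclid: 381938 = 12·29602 + 26714; 29602 = 1·26714 + 2888; 26714 = 9·2888 + 722; 2888 = 4·722 + 0 → gcd = 722; 10108 = 722·14.
Back-substitution yields 381938·(10) + 29602·(-129) = 722, so one solution is u = 10·14 = 140, v = -129·14 = -1806.
Solutions in u differ by 29602/722 = 41; the one in [0, 41) is 140 mod 41 = 17.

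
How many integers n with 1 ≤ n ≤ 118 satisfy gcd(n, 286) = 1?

49

286 = 2·11·13. Inclusion–exclusion on these primes:
118 − ⌊118/2⌋ − ⌊118/11⌋ − ⌊118/13⌋ + ⌊118/22⌋ + ⌊118/26⌋ + ⌊118/143⌋ − ⌊118/286⌋ = 49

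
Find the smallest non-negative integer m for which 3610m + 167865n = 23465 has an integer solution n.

Reduce mod 167865: 3610m ≡ 23465 (mod 167865). With g = gcd(3610, 167865) = 1805 dividing 23465, divide through: 2m ≡ 13 (mod 93).
Since gcd(2, 93) = 1, m ≡ 13·(2)⁻¹ ≡ 53 (mod 93). Smallest non-negative: 53.

53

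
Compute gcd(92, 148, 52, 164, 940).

gcd(92, 148): 148 = 1·92 + 56; 92 = 1·56 + 36; 56 = 1·36 + 20; 36 = 1·20 + 16; 20 = 1·16 + 4; 16 = 4·4 + 0 → 4
gcd(4, 52): 52 = 13·4 + 0 → 4
gcd(4, 164): 164 = 41·4 + 0 → 4
gcd(4, 940): 940 = 235·4 + 0 → 4

4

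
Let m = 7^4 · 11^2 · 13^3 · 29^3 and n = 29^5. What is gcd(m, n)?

min exponent per shared prime: 29^3 = 24389

24389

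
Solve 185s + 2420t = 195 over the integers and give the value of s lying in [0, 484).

Reduce mod 2420: 185s ≡ 195 (mod 2420). With g = gcd(185, 2420) = 5 dividing 195, divide through: 37s ≡ 39 (mod 484).
Since gcd(37, 484) = 1, s ≡ 39·(37)⁻¹ ≡ 315 (mod 484). Smallest non-negative: 315.

315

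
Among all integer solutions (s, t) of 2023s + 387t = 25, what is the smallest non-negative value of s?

Reduce mod 387: 2023s ≡ 25 (mod 387). With g = gcd(2023, 387) = 1 dividing 25, divide through: 2023s ≡ 25 (mod 387).
Since gcd(2023, 387) = 1, s ≡ 25·(2023)⁻¹ ≡ 163 (mod 387). Smallest non-negative: 163.

163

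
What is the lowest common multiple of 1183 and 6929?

48503

1183 = 7 · 13²; 6929 = 13² · 41
max exponents: 7 · 13² · 41 = 48503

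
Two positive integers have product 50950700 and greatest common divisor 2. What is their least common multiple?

25475350

Since gcd(u,v)·lcm(u,v) = uv, lcm = 50950700/2 = 25475350.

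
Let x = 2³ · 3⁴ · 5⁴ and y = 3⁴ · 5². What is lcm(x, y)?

405000

max exponent per prime: 2³ · 3⁴ · 5⁴ = 405000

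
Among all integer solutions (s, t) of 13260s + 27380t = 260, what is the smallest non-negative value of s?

Reduce mod 27380: 13260s ≡ 260 (mod 27380). With g = gcd(13260, 27380) = 20 dividing 260, divide through: 663s ≡ 13 (mod 1369).
Since gcd(663, 1369) = 1, s ≡ 13·(663)⁻¹ ≡ 859 (mod 1369). Smallest non-negative: 859.

859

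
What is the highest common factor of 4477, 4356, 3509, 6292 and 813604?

4477 = 11² · 37; 4356 = 2² · 3² · 11²; 3509 = 11² · 29; 6292 = 2² · 11² · 13; 813604 = 2² · 11² · 41²
gcd takes min exponent of each prime: 11² = 121

121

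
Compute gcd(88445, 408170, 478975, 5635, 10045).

245

88445 = 5 · 7² · 19²; 408170 = 2 · 5 · 7⁴ · 17; 478975 = 5² · 7² · 17 · 23; 5635 = 5 · 7² · 23; 10045 = 5 · 7² · 41
gcd takes min exponent of each prime: 5 · 7² = 245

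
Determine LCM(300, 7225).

86700

300 = 2² · 3 · 5²; 7225 = 5² · 17²
max exponents: 2² · 3 · 5² · 17² = 86700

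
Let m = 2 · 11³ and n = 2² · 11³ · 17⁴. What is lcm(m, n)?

444665804

max exponent per prime: 2² · 11³ · 17⁴ = 444665804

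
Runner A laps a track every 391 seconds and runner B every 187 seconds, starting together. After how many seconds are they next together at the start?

391 = 17 · 23; 187 = 11 · 17
max exponents: 11 · 17 · 23 = 4301

4301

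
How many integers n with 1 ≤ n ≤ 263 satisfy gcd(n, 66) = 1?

80

Prime factors of 66: 2, 3, 11. Count integers ≤ 263 divisible by none of them.
By inclusion–exclusion: 263 − ⌊263/2⌋ − ⌊263/3⌋ − ⌊263/11⌋ + ⌊263/6⌋ + ⌊263/22⌋ + ⌊263/33⌋ − ⌊263/66⌋ = 80.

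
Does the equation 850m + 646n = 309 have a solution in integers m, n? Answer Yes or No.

No

By Bézout, 850m + 646n = 309 has integer solutions iff gcd(850, 646) | 309.
Euclid: 850 = 1·646 + 204; 646 = 3·204 + 34; 204 = 6·34 + 0. gcd = 34; 309 mod 34 = 3. No.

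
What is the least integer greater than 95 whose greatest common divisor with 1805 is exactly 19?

gcd(t, 1805) = 19 forces 19 | t; write t = 19s. Then gcd(19s, 19·95) = 19·gcd(s, 95), so need gcd(s, 95) = 1.
19s > 95 gives s ≥ 6. The least s ≥ 6 coprime to 95 is 6, so t = 19·6 = 114.

114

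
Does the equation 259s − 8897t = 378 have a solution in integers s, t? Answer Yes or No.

Yes

By Bézout, 259s − 8897t = 378 has integer solutions iff gcd(259, 8897) | 378.
Euclid: 8897 = 34·259 + 91; 259 = 2·91 + 77; 91 = 1·77 + 14; 77 = 5·14 + 7; 14 = 2·7 + 0. gcd = 7; 378 mod 7 = 0. Yes.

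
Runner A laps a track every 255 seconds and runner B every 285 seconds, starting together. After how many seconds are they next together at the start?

4845

255 = 3 · 5 · 17; 285 = 3 · 5 · 19
max exponents: 3 · 5 · 17 · 19 = 4845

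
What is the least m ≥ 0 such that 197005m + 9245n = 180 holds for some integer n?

Euclid: 197005 = 21·9245 + 2860; 9245 = 3·2860 + 665; 2860 = 4·665 + 200; 665 = 3·200 + 65; 200 = 3·65 + 5; 65 = 13·5 + 0 → gcd = 5; 180 = 5·36.
Back-substitution yields 197005·(139) + 9245·(-2962) = 5, so one solution is m = 139·36 = 5004, n = -2962·36 = -106632.
Solutions in m differ by 9245/5 = 1849; the one in [0, 1849) is 5004 mod 1849 = 1306.

1306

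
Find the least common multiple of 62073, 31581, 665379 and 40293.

62073 = 3³ · 11² · 19; 31581 = 3² · 11² · 29; 665379 = 3² · 11² · 13 · 47; 40293 = 3² · 11² · 37
lcm takes max exponent of each prime: 3³ · 11² · 13 · 19 · 29 · 37 · 47 = 40695245019

40695245019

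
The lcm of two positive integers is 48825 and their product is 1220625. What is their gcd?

From gcd × lcm = ab: gcd = 1220625 / 48825 = 25.

25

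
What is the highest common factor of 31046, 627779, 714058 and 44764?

gcd(31046, 627779): 627779 = 20·31046 + 6859; 31046 = 4·6859 + 3610; 6859 = 1·3610 + 3249; 3610 = 1·3249 + 361; 3249 = 9·361 + 0 → 361
gcd(361, 714058): 714058 = 1978·361 + 0 → 361
gcd(361, 44764): 44764 = 124·361 + 0 → 361

361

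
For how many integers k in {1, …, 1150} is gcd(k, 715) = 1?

Prime factors of 715: 5, 11, 13. Count integers ≤ 1150 divisible by none of them.
By inclusion–exclusion: 1150 − ⌊1150/5⌋ − ⌊1150/11⌋ − ⌊1150/13⌋ + ⌊1150/55⌋ + ⌊1150/65⌋ + ⌊1150/143⌋ − ⌊1150/715⌋ = 772.

772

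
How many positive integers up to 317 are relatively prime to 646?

142

Prime factors of 646: 2, 17, 19. Count integers ≤ 317 divisible by none of them.
By inclusion–exclusion: 317 − ⌊317/2⌋ − ⌊317/17⌋ − ⌊317/19⌋ + ⌊317/34⌋ + ⌊317/38⌋ + ⌊317/323⌋ − ⌊317/646⌋ = 142.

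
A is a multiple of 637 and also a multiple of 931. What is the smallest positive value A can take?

637 = 7² · 13; 931 = 7² · 19
max exponents: 7² · 13 · 19 = 12103

12103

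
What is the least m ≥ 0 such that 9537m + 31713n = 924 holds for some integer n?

gcd(9537, 31713) = 33 (Euclid: 31713 = 3·9537 + 3102; 9537 = 3·3102 + 231; 3102 = 13·231 + 99; 231 = 2·99 + 33; 99 = 3·33 + 0), and 33 | 924.
Extended Euclid: 9537·(276) + 31713·(-83) = 33. Scale by 28: m₀ = 7728.
General solution m = m₀ + 961t; reducing mod 961 gives m = 40 (and n = -12).

40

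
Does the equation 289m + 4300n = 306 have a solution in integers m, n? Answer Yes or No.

By Bézout, 289m + 4300n = 306 has integer solutions iff gcd(289, 4300) | 306.
Euclid: 4300 = 14·289 + 254; 289 = 1·254 + 35; 254 = 7·35 + 9; 35 = 3·9 + 8; 9 = 1·8 + 1; 8 = 8·1 + 0. gcd = 1; 306 mod 1 = 0. Yes.

Yes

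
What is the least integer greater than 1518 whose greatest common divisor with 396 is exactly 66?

1650

Multiples of 66 above 1518: 66·24, 66·25, … . Need the cofactor coprime to 396/66 = 6.
Checking s = 24, 25, … the first with gcd(s, 6) = 1 is s = 25, giving 1650.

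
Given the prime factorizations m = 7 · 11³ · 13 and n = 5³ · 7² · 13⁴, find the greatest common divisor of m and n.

91

min exponent per shared prime: 7 · 13 = 91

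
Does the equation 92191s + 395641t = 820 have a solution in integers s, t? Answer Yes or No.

By Bézout, 92191s + 395641t = 820 has integer solutions iff gcd(92191, 395641) | 820.
Euclid: 395641 = 4·92191 + 26877; 92191 = 3·26877 + 11560; 26877 = 2·11560 + 3757; 11560 = 3·3757 + 289; 3757 = 13·289 + 0. gcd = 289; 820 mod 289 = 242. No.

No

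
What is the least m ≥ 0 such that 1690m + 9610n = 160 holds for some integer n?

165

Reduce mod 9610: 1690m ≡ 160 (mod 9610). With g = gcd(1690, 9610) = 10 dividing 160, divide through: 169m ≡ 16 (mod 961).
Since gcd(169, 961) = 1, m ≡ 16·(169)⁻¹ ≡ 165 (mod 961). Smallest non-negative: 165.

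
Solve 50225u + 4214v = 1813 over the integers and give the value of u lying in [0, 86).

7

gcd(50225, 4214) = 49 (Euclid: 50225 = 11·4214 + 3871; 4214 = 1·3871 + 343; 3871 = 11·343 + 98; 343 = 3·98 + 49; 98 = 2·49 + 0), and 49 | 1813.
Extended Euclid: 50225·(-37) + 4214·(441) = 49. Scale by 37: u₀ = -1369.
General solution u = u₀ + 86t; reducing mod 86 gives u = 7 (and v = -83).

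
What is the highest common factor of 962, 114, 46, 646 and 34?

gcd(962, 114): 962 = 8·114 + 50; 114 = 2·50 + 14; 50 = 3·14 + 8; 14 = 1·8 + 6; 8 = 1·6 + 2; 6 = 3·2 + 0 → 2
gcd(2, 46): 46 = 23·2 + 0 → 2
gcd(2, 646): 646 = 323·2 + 0 → 2
gcd(2, 34): 34 = 17·2 + 0 → 2

2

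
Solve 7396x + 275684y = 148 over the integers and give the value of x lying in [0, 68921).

50060

gcd(7396, 275684) = 4 (Euclid: 275684 = 37·7396 + 2032; 7396 = 3·2032 + 1300; 2032 = 1·1300 + 732; 1300 = 1·732 + 568; 732 = 1·568 + 164; 568 = 3·164 + 76; 164 = 2·76 + 12; 76 = 6·12 + 4; 12 = 3·4 + 0), and 4 | 148.
Extended Euclid: 7396·(21843) + 275684·(-586) = 4. Scale by 37: x₀ = 808191.
General solution x = x₀ + 68921t; reducing mod 68921 gives x = 50060 (and y = -1343).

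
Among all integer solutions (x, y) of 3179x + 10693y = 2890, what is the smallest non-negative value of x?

Reduce mod 10693: 3179x ≡ 2890 (mod 10693). With g = gcd(3179, 10693) = 289 dividing 2890, divide through: 11x ≡ 10 (mod 37).
Since gcd(11, 37) = 1, x ≡ 10·(11)⁻¹ ≡ 11 (mod 37). Smallest non-negative: 11.

11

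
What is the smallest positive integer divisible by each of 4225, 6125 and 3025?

125250125

4225 = 5² · 13²; 6125 = 5³ · 7²; 3025 = 5² · 11²
lcm takes max exponent of each prime: 5³ · 7² · 11² · 13² = 125250125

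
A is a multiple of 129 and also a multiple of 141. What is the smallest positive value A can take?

6063

129 = 3 · 43; 141 = 3 · 47
max exponents: 3 · 43 · 47 = 6063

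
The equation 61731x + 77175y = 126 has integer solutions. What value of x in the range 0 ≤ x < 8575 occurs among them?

6846

Euclid: 77175 = 1·61731 + 15444; 61731 = 3·15444 + 15399; 15444 = 1·15399 + 45; 15399 = 342·45 + 9; 45 = 5·9 + 0 → gcd = 9; 126 = 9·14.
Back-substitution yields 61731·(1714) + 77175·(-1371) = 9, so one solution is x = 1714·14 = 23996, y = -1371·14 = -19194.
Solutions in x differ by 77175/9 = 8575; the one in [0, 8575) is 23996 mod 8575 = 6846.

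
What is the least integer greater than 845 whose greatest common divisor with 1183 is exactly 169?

gcd(k, 1183) = 169 forces 169 | k; write k = 169s. Then gcd(169s, 169·7) = 169·gcd(s, 7), so need gcd(s, 7) = 1.
169s > 845 gives s ≥ 6. The least s ≥ 6 coprime to 7 is 6, so k = 169·6 = 1014.

1014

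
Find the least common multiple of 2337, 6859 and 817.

36277251

lcm(2337, 6859) = 2337·6859/gcd = 16029483/19 = 843657
lcm(843657, 817) = 843657·817/gcd = 689267769/19 = 36277251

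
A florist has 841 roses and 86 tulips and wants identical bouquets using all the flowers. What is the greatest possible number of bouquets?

1

Euclid: 841 = 9·86 + 67; 86 = 1·67 + 19; 67 = 3·19 + 10; 19 = 1·10 + 9; 10 = 1·9 + 1; 9 = 9·1 + 0. Last nonzero remainder: 1.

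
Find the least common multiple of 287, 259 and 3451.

5235167

287 = 7 · 41; 259 = 7 · 37; 3451 = 7 · 17 · 29
lcm takes max exponent of each prime: 7 · 17 · 29 · 37 · 41 = 5235167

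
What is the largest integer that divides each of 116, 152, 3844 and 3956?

gcd(116, 152): 152 = 1·116 + 36; 116 = 3·36 + 8; 36 = 4·8 + 4; 8 = 2·4 + 0 → 4
gcd(4, 3844): 3844 = 961·4 + 0 → 4
gcd(4, 3956): 3956 = 989·4 + 0 → 4

4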